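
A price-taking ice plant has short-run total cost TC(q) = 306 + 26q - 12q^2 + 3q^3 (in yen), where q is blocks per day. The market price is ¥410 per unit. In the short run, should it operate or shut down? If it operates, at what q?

Produce at q = 8

Strip out fixed cost: VC = 26q - 12q^2 + 3q^3. Then AVC = 26 - 12q + 3q^2 and MC = 26 - 24q + 9q^2.
AVC hits its minimum where MC = AVC, at q = 2, giving min AVC = 26 - 12·2 + 3·2^2 = ¥14.
P = ¥410 exceeds min AVC = ¥14, so the firm stays open.
Solving P = MC: -384 - 24q + 9q^2 = 0 ⇒ q = -16/3 or 8. On the upward-sloping branch, q* = 8.
Check: AVC at q = 8 is ¥122 ≤ P, so revenue covers variable cost.
Profit = P·q − TC = 410·8 − 1282 = ¥1998.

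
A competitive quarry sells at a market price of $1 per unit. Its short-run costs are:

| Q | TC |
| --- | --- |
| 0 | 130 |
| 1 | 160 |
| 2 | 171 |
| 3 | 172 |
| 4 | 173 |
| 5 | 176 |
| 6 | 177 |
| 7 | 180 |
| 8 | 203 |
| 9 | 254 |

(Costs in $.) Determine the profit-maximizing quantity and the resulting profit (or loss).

Tabulate TR − TC: Q=0: -130; Q=1: -159; Q=2: -169; Q=3: -169; Q=4: -169; Q=5: -171; Q=6: -171; Q=7: -173; Q=8: -195; Q=9: -245.
Profit is highest at Q = 0. Equivalently, the lowest AVC in the table is 50/7 ≈ $7.14 at Q = 7, and P = $1 falls below it — price never covers variable cost, so the firm shuts down and loses only its fixed cost.

Q = 0 (shut down); profit = -$130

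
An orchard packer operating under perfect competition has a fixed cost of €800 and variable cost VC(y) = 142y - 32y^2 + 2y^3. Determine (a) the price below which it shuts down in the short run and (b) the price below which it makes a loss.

AVC = 142 - 32y + 2y^2; minimized at y = 8, giving min AVC = €14. That is the shutdown price.
ATC = 800/y + 142 - 32y + 2y^2. Setting dATC/dy = −800/y^2 − 32 + 4y = 0 gives y = 10 (since 4·10^3 − 32·10^2 = 800).
min ATC = 800/10 + 142 − 32·10 + 2·10^2 = €102. That is the break-even price.
For €14 ≤ P < €102 the firm produces at a loss; below €14 it shuts down.

Shutdown price = €14; break-even price = €102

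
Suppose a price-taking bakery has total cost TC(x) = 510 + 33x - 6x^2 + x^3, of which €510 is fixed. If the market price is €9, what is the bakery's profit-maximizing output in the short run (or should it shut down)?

From TC, MC = TC'(x) = 33 - 12x + 3x^2 and AVC = VC/x = 33 - 6x + x^2.
AVC is minimized where dAVC/dx = -6 + 2x = 0, at x = 3; min AVC = 33 - 6·3 + 3^2 = €24.
P = €9 lies below min AVC = €24; no output level covers variable cost.
The firm minimizes its loss by shutting down and losing only its fixed cost of €510.

Shut down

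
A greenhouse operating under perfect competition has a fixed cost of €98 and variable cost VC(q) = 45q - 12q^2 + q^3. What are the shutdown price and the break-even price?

Shutdown price = €9; break-even price = €24

AVC = 45 - 12q + q^2; minimized at q = 6, giving min AVC = €9. That is the shutdown price.
ATC = 98/q + 45 - 12q + q^2. Setting dATC/dq = −98/q^2 − 12 + 2q = 0 gives q = 7 (since 2·7^3 − 12·7^2 = 98).
min ATC = 98/7 + 45 − 12·7 + 7^2 = €24. That is the break-even price.
For €9 ≤ P < €24 the firm produces at a loss; below €9 it shuts down.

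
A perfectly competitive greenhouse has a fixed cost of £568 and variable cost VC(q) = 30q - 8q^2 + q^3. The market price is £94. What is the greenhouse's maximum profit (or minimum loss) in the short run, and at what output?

Profit = -£56 at q = 8

AVC = 30 - 8q + q^2 has its minimum £14 at q = 4; price £94 clears that bar, so the firm operates.
With MC = 30 - 16q + 3q^2, P = MC on the upward-sloping part at q* = 8.
TR = 94·8 = 752. TC = 568 + 240 = 808. Profit = 752 − 808 = -£56.
Shutting down would mean losing the fixed cost of £568, so operating at a loss of £56 is better by £512.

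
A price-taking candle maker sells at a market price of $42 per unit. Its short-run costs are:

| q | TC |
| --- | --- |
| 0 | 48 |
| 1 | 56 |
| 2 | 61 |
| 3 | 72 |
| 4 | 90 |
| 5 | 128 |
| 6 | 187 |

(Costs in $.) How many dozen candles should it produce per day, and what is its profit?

Profit at each row (π = 42q − TC): q=0: -48; q=1: -14; q=2: 23; q=3: 54; q=4: 78; q=5: 82; q=6: 65.
Profit is maximized at q = 5. AVC there is 80/5 = $16 ≤ P, so producing beats shutting down (which would give -$48).

q = 5; profit = $82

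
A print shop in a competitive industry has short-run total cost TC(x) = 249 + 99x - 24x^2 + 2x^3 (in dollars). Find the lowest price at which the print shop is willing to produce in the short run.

The shutdown price is the minimum of AVC. VC = 99x - 24x^2 + 2x^3, so AVC = 99 - 24x + 2x^2.
At the minimum of AVC, MC = AVC. MC = 99 - 48x + 6x^2; setting MC = AVC gives 4x^2 - 24x = 0, so x = 6. min AVC = 27.
So the shutdown price is $27.

$27 per unit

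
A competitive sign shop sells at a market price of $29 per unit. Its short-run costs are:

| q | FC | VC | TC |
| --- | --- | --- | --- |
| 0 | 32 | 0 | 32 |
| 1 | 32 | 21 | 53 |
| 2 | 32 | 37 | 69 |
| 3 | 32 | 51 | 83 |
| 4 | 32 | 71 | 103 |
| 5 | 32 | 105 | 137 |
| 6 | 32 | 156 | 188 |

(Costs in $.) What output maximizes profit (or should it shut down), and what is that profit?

q = 4; profit = $13

Compute π = P·q − TC at each output: q=0: -32; q=1: -24; q=2: -11; q=3: 4; q=4: 13; q=5: 8; q=6: -14.
Profit is maximized at q = 4. AVC there is 71/4 = $17.75 ≤ P, so producing beats shutting down (which would give -$32).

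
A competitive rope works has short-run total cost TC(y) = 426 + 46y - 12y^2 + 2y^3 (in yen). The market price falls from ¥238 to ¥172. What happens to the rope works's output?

Output falls from 8 to 7

MC = 46 - 24y + 6y^2; the shutdown threshold is min AVC = ¥28 (at y = 3).
With P = ¥238 above the shutdown price, P = MC gives y = 8.
At P = ¥172 ≥ min AVC, set P = MC: y = 7. The firm stays open but cuts output.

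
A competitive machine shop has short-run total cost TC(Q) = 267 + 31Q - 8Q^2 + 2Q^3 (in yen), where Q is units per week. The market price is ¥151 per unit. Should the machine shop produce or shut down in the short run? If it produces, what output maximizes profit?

Variable cost is VC = 31Q - 8Q^2 + 2Q^3, so AVC = VC/Q = 31 - 8Q + 2Q^2 and MC = dTC/dQ = 31 - 16Q + 6Q^2.
AVC is minimized where dAVC/dQ = -8 + 4Q = 0, at Q = 2; min AVC = 31 - 8·2 + 2·2^2 = ¥23.
Because ¥151 ≥ ¥23, revenue can cover variable cost; the firm operates.
Set P = MC: 151 = 31 - 16Q + 6Q^2 → -120 - 16Q + 6Q^2 = 0. The roots are Q = -10/3 and Q = 6; the profit-maximizing output is on the rising part of MC, so Q* = 6.
Check: AVC at Q = 6 is ¥55 ≤ P, so revenue covers variable cost.
Profit = P·Q − TC = 151·6 − 597 = ¥309.

Produce at Q = 6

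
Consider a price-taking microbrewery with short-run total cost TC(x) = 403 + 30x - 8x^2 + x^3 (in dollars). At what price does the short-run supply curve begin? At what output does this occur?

The shutdown price is the minimum of AVC. VC = 30x - 8x^2 + x^3, so AVC = 30 - 8x + x^2.
At the minimum of AVC, MC = AVC. MC = 30 - 16x + 3x^2; setting MC = AVC gives 2x^2 - 8x = 0, so x = 4. min AVC = 14.
So the shutdown price is $14.

$14 per unit, at x = 4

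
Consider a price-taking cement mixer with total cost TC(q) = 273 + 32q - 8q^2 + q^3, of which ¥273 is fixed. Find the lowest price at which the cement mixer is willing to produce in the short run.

The firm shuts down when price falls below the minimum of average variable cost. AVC = VC/q = 32 - 8q + q^2.
At the minimum of AVC, MC = AVC. MC = 32 - 16q + 3q^2; setting MC = AVC gives 2q^2 - 8q = 0, so q = 4. min AVC = 16.
For P < ¥16 the firm produces nothing.

¥16 per unit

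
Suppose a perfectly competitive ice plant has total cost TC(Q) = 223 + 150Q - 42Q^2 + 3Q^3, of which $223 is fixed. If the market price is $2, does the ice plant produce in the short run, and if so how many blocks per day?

From TC, MC = TC'(Q) = 150 - 84Q + 9Q^2 and AVC = VC/Q = 150 - 42Q + 3Q^2.
AVC hits its minimum where MC = AVC, at Q = 7, giving min AVC = 150 - 42·7 + 3·7^2 = $3.
With P < min AVC ($2 < $3), every unit sold adds to the loss.
The firm minimizes its loss by shutting down and losing only its fixed cost of $223.

Shut down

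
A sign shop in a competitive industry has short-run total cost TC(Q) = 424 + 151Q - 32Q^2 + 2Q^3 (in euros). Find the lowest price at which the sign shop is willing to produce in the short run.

€23 per unit

The firm shuts down when price falls below the minimum of average variable cost. AVC = VC/Q = 151 - 32Q + 2Q^2.
dAVC/dQ = -32 + 4Q = 0 gives Q = 8. min AVC = 151 - 32·8 + 2·8^2 = 23.
So the shutdown price is €23.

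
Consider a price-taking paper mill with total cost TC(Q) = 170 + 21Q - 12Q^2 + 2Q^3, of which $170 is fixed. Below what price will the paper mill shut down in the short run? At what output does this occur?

$3 per unit, at Q = 3

The shutdown price is the minimum of AVC. VC = 21Q - 12Q^2 + 2Q^3, so AVC = 21 - 12Q + 2Q^2.
dAVC/dQ = -12 + 4Q = 0 gives Q = 3. min AVC = 21 - 12·3 + 2·3^2 = 3.
The firm shuts down for any P below $3.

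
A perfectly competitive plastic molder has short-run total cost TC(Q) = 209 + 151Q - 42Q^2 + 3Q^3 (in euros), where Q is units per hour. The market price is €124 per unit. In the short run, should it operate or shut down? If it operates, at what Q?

Produce at Q = 9

Strip out fixed cost: VC = 151Q - 42Q^2 + 3Q^3. Then AVC = 151 - 42Q + 3Q^2 and MC = 151 - 84Q + 9Q^2.
AVC is minimized where dAVC/dQ = -42 + 6Q = 0, at Q = 7; min AVC = 151 - 42·7 + 3·7^2 = €4.
P = €124 exceeds min AVC = €4, so the firm stays open.
Set P = MC: 124 = 151 - 84Q + 9Q^2 → 27 - 84Q + 9Q^2 = 0. The roots are Q = 1/3 and Q = 9; the profit-maximizing output is on the rising part of MC, so Q* = 9.
Check: AVC at Q = 9 is €16 ≤ P, so revenue covers variable cost.
Profit = P·Q − TC = 124·9 − 353 = €763.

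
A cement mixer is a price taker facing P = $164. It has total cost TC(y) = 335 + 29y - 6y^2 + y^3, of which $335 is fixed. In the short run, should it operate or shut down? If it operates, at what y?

Variable cost is VC = 29y - 6y^2 + y^3, so AVC = VC/y = 29 - 6y + y^2 and MC = dTC/dy = 29 - 12y + 3y^2.
AVC hits its minimum where MC = AVC, at y = 3, giving min AVC = 29 - 6·3 + 3^2 = $20.
Since P = $164 ≥ min AVC = $20, price covers variable cost and the firm should produce.
P = MC gives -135 - 12y + 3y^2 = 0, with roots -5 and 9. Take the larger (rising MC): y* = 9.
Check: AVC at y = 9 is $56 ≤ P, so revenue covers variable cost.
Profit = P·y − TC = 164·9 − 839 = $637.

Produce at y = 9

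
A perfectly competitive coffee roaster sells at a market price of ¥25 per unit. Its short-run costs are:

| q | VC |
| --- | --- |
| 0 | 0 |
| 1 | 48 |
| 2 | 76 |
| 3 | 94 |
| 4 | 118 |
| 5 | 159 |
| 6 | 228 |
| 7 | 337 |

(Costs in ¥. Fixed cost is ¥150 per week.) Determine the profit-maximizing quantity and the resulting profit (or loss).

Tabulate TR − TC: q=0: -150; q=1: -173; q=2: -176; q=3: -169; q=4: -168; q=5: -184; q=6: -228; q=7: -312.
Profit is highest at q = 0. Equivalently, the lowest AVC in the table is 118/4 ≈ ¥29.50 at q = 4, and P = ¥25 falls below it — price never covers variable cost, so the firm shuts down and loses only its fixed cost.

q = 0 (shut down); profit = -¥150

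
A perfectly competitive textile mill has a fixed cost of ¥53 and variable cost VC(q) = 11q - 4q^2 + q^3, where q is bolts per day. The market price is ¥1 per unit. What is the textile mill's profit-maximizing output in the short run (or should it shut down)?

From TC, MC = TC'(q) = 11 - 8q + 3q^2 and AVC = VC/q = 11 - 4q + q^2.
AVC is minimized where dAVC/dq = -4 + 2q = 0, at q = 2; min AVC = 11 - 4·2 + 2^2 = ¥7.
P = ¥1 lies below min AVC = ¥7; no output level covers variable cost.
Shutting down limits the loss to fixed cost, ¥53.

Shut down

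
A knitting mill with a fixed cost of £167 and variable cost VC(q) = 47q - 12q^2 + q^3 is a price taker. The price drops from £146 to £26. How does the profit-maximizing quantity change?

Output falls from 11 to 7

AVC = 47 - 12q + q^2, minimized at q = 6 where min AVC = £11. MC = 47 - 24q + 3q^2.
With P = £146 above the shutdown price, P = MC gives q = 11.
At P = £26 ≥ min AVC, set P = MC: q = 7. The firm stays open but cuts output.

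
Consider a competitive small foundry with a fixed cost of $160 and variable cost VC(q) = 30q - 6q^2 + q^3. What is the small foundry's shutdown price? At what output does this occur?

$21 per unit, at q = 3

The shutdown price is the minimum of AVC. VC = 30q - 6q^2 + q^3, so AVC = 30 - 6q + q^2.
dAVC/dq = -6 + 2q = 0 gives q = 3. min AVC = 30 - 6·3 + 3^2 = 21.
So the shutdown price is $21.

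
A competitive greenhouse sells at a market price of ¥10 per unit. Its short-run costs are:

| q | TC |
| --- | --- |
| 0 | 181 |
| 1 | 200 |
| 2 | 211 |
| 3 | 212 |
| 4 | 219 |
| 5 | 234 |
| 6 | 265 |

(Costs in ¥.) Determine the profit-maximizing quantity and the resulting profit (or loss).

Tabulate TR − TC: q=0: -181; q=1: -190; q=2: -191; q=3: -182; q=4: -179; q=5: -184; q=6: -205.
Profit is maximized at q = 4. AVC there is 38/4 = ¥9.50 ≤ P, so producing beats shutting down (which would give -¥181).

q = 4; profit = -¥179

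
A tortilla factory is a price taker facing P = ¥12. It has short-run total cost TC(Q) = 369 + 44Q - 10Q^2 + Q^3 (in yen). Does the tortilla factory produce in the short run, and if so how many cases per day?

Shut down

From TC, MC = TC'(Q) = 44 - 20Q + 3Q^2 and AVC = VC/Q = 44 - 10Q + Q^2.
The AVC parabola has its vertex at Q = 10/2 = 5, where AVC = 44 - 10·5 + 5^2 = ¥19.
With P < min AVC (¥12 < ¥19), every unit sold adds to the loss.
Shutting down limits the loss to fixed cost, ¥369.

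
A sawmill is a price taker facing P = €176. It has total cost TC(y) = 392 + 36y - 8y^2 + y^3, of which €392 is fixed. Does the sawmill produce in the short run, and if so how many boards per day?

Strip out fixed cost: VC = 36y - 8y^2 + y^3. Then AVC = 36 - 8y + y^2 and MC = 36 - 16y + 3y^2.
The AVC parabola has its vertex at y = 8/2 = 4, where AVC = 36 - 8·4 + 4^2 = €20.
Since P = €176 ≥ min AVC = €20, price covers variable cost and the firm should produce.
Solving P = MC: -140 - 16y + 3y^2 = 0 ⇒ y = -14/3 or 10. On the upward-sloping branch, y* = 10.
Check: AVC at y = 10 is €56 ≤ P, so revenue covers variable cost.
Profit = P·y − TC = 176·10 − 952 = €808.

Produce at y = 10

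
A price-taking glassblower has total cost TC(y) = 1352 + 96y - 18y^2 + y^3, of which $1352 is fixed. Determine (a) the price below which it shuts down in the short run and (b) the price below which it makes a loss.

AVC = 96 - 18y + y^2; minimized at y = 9, giving min AVC = $15. That is the shutdown price.
ATC = 1352/y + 96 - 18y + y^2. Setting dATC/dy = −1352/y^2 − 18 + 2y = 0 gives y = 13 (since 2·13^3 − 18·13^2 = 1352).
min ATC = 1352/13 + 96 − 18·13 + 13^2 = $135. That is the break-even price.
Between these two prices the firm operates at a loss; above $135 it earns a profit.

Shutdown price = $15; break-even price = $135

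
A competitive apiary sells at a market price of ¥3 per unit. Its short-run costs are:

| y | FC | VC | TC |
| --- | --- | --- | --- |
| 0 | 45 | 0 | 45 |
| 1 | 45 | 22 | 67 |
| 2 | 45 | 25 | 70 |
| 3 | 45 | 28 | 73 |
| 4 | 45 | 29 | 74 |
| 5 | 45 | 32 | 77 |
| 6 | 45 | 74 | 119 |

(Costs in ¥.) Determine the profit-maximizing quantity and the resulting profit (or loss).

Tabulate TR − TC: y=0: -45; y=1: -64; y=2: -64; y=3: -64; y=4: -62; y=5: -62; y=6: -101.
Profit is highest at y = 0. Equivalently, the lowest AVC in the table is 32/5 ≈ ¥6.40 at y = 5, and P = ¥3 falls below it — price never covers variable cost, so the firm shuts down and loses only its fixed cost.

y = 0 (shut down); profit = -¥45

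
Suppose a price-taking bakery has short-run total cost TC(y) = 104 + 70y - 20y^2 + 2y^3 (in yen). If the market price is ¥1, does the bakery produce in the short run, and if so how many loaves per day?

Variable cost is VC = 70y - 20y^2 + 2y^3, so AVC = VC/y = 70 - 20y + 2y^2 and MC = dTC/dy = 70 - 40y + 6y^2.
AVC hits its minimum where MC = AVC, at y = 5, giving min AVC = 70 - 20·5 + 2·5^2 = ¥20.
With P < min AVC (¥1 < ¥20), every unit sold adds to the loss.
The firm minimizes its loss by shutting down and losing only its fixed cost of ¥104.

Shut down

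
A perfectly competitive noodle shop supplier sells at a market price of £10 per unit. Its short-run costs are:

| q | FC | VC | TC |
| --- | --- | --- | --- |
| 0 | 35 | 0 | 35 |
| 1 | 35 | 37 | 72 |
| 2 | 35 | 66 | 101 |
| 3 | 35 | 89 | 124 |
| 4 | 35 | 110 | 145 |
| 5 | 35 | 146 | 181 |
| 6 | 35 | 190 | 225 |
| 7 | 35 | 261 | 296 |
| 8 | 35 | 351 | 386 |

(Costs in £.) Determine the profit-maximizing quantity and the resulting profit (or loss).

q = 0 (shut down); profit = -£35

Compute π = P·q − TC at each output: q=0: -35; q=1: -62; q=2: -81; q=3: -94; q=4: -105; q=5: -131; q=6: -165; q=7: -226; q=8: -306.
Profit is highest at q = 0. Equivalently, the lowest AVC in the table is 110/4 ≈ £27.50 at q = 4, and P = £10 falls below it — price never covers variable cost, so the firm shuts down and loses only its fixed cost.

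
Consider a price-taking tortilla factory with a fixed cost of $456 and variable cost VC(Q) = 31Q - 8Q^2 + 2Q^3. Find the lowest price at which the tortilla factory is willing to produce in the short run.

The firm shuts down when price falls below the minimum of average variable cost. AVC = VC/Q = 31 - 8Q + 2Q^2.
At the minimum of AVC, MC = AVC. MC = 31 - 16Q + 6Q^2; setting MC = AVC gives 4Q^2 - 8Q = 0, so Q = 2. min AVC = 23.
The firm shuts down for any P below $23.

$23 per unit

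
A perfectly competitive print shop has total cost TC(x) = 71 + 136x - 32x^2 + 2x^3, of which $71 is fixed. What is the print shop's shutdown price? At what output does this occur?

The firm shuts down when price falls below the minimum of average variable cost. AVC = VC/x = 136 - 32x + 2x^2.
dAVC/dx = -32 + 4x = 0 gives x = 8. min AVC = 136 - 32·8 + 2·8^2 = 8.
So the shutdown price is $8.

$8 per unit, at x = 8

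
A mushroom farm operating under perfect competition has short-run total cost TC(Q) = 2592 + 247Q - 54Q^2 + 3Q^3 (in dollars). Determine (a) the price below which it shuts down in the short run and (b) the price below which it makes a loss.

Shutdown price = $4; break-even price = $247

AVC = 247 - 54Q + 3Q^2; minimized at Q = 9, giving min AVC = $4. That is the shutdown price.
ATC = 2592/Q + 247 - 54Q + 3Q^2. Setting dATC/dQ = −2592/Q^2 − 54 + 6Q = 0 gives Q = 12 (since 6·12^3 − 54·12^2 = 2592).
min ATC = 2592/12 + 247 − 54·12 + 3·12^2 = $247. That is the break-even price.
Between these two prices the firm operates at a loss; above $247 it earns a profit.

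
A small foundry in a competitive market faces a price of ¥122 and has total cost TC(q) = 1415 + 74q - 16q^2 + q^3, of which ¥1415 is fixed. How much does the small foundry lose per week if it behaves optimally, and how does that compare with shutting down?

AVC = 74 - 16q + q^2 has its minimum ¥10 at q = 8; price ¥122 clears that bar, so the firm operates.
MC = 74 - 32q + 3q^2. Setting P = MC and taking the root on the rising branch gives q* = 12.
TR = 122·12 = 1464. TC = 1415 + 312 = 1727. Profit = 1464 − 1727 = -¥263.
By producing, the firm covers all variable cost plus ¥1152 of fixed cost; shutting down would lose the full ¥1415.

Profit = -¥263 at q = 12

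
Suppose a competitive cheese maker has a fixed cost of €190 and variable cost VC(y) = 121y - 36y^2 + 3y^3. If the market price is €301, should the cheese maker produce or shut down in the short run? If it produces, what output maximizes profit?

Variable cost is VC = 121y - 36y^2 + 3y^3, so AVC = VC/y = 121 - 36y + 3y^2 and MC = dTC/dy = 121 - 72y + 9y^2.
AVC hits its minimum where MC = AVC, at y = 6, giving min AVC = 121 - 36·6 + 3·6^2 = €13.
Since P = €301 ≥ min AVC = €13, price covers variable cost and the firm should produce.
Solving P = MC: -180 - 72y + 9y^2 = 0 ⇒ y = -2 or 10. On the upward-sloping branch, y* = 10.
Check: AVC at y = 10 is €61 ≤ P, so revenue covers variable cost.
Profit = P·y − TC = 301·10 − 800 = €2210.

Produce at y = 10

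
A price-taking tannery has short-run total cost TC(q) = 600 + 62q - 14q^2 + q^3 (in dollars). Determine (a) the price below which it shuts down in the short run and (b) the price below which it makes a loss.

Shutdown price = $13; break-even price = $82

Shutdown price = min AVC. AVC = 62 - 14q + q^2, with vertex at q = 7 and minimum $13.
ATC = 600/q + 62 - 14q + q^2. Setting dATC/dq = −600/q^2 − 14 + 2q = 0 gives q = 10 (since 2·10^3 − 14·10^2 = 600).
min ATC = 600/10 + 62 − 14·10 + 10^2 = $82. That is the break-even price.
Between these two prices the firm operates at a loss; above $82 it earns a profit.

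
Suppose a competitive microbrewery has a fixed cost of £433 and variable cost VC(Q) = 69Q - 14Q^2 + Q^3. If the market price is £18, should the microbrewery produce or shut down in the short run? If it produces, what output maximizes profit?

Shut down

Variable cost is VC = 69Q - 14Q^2 + Q^3, so AVC = VC/Q = 69 - 14Q + Q^2 and MC = dTC/dQ = 69 - 28Q + 3Q^2.
AVC is minimized where dAVC/dQ = -14 + 2Q = 0, at Q = 7; min AVC = 69 - 14·7 + 7^2 = £20.
Since P = £18 < min AVC = £20, price fails to cover variable cost at any output.
The firm minimizes its loss by shutting down and losing only its fixed cost of £433.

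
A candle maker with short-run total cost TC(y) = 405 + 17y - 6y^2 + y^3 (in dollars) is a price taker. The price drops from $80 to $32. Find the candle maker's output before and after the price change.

MC = 17 - 12y + 3y^2; the shutdown threshold is min AVC = $8 (at y = 3).
With P = $80 above the shutdown price, P = MC gives y = 7.
At P = $32 ≥ min AVC, set P = MC: y = 5. The firm stays open but cuts output.

Output falls from 7 to 5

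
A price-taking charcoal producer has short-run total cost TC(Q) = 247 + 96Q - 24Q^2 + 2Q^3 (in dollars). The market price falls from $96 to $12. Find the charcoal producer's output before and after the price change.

Output falls from 8 to 0 (the firm shuts down)

MC = 96 - 48Q + 6Q^2; the shutdown threshold is min AVC = $24 (at Q = 6).
With P = $96 above the shutdown price, P = MC gives Q = 8.
At P = $12 < min AVC = $24, price no longer covers variable cost at any output, so the firm shuts down: Q = 0.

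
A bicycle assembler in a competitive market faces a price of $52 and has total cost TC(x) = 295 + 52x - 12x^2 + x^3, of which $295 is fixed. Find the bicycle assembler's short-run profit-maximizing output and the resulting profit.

Profit = -$39 at x = 8

AVC = 52 - 12x + x^2 has its minimum $16 at x = 6; price $52 clears that bar, so the firm operates.
MC = 52 - 24x + 3x^2. Setting P = MC and taking the root on the rising branch gives x* = 8.
TR = 52·8 = 416. TC = 295 + 160 = 455. Profit = 416 − 455 = -$39.
By producing, the firm covers all variable cost plus $256 of fixed cost; shutting down would lose the full $295.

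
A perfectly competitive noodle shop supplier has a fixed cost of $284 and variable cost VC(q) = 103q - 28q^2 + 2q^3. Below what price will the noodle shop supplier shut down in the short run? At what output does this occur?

Short-run supply begins at min AVC. From VC = 103q - 28q^2 + 2q^3, AVC = 103 - 28q + 2q^2.
dAVC/dq = -28 + 4q = 0 gives q = 7. min AVC = 103 - 28·7 + 2·7^2 = 5.
The firm shuts down for any P below $5.

$5 per unit, at q = 7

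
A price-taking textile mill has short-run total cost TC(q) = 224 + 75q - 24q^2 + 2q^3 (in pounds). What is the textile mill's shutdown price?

£3 per unit

Short-run supply begins at min AVC. From VC = 75q - 24q^2 + 2q^3, AVC = 75 - 24q + 2q^2.
At the minimum of AVC, MC = AVC. MC = 75 - 48q + 6q^2; setting MC = AVC gives 4q^2 - 24q = 0, so q = 6. min AVC = 3.
So the shutdown price is £3.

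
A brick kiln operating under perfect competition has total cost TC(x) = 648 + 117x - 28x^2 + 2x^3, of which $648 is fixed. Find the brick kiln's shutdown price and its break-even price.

Shutdown price = $19; break-even price = $99

Shutdown price = min AVC. AVC = 117 - 28x + 2x^2, with vertex at x = 7 and minimum $19.
ATC = 648/x + 117 - 28x + 2x^2. Setting dATC/dx = −648/x^2 − 28 + 4x = 0 gives x = 9 (since 4·9^3 − 28·9^2 = 648).
min ATC = 648/9 + 117 − 28·9 + 2·9^2 = $99. That is the break-even price.
Between these two prices the firm operates at a loss; above $99 it earns a profit.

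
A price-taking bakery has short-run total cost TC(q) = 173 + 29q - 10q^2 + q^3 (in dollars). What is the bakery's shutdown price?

The firm shuts down when price falls below the minimum of average variable cost. AVC = VC/q = 29 - 10q + q^2.
At the minimum of AVC, MC = AVC. MC = 29 - 20q + 3q^2; setting MC = AVC gives 2q^2 - 10q = 0, so q = 5. min AVC = 4.
So the shutdown price is $4.

$4 per unit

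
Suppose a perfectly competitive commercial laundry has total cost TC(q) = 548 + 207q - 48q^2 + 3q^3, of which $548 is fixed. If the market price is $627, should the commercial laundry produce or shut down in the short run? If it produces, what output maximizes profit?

Strip out fixed cost: VC = 207q - 48q^2 + 3q^3. Then AVC = 207 - 48q + 3q^2 and MC = 207 - 96q + 9q^2.
AVC is minimized where dAVC/dq = -48 + 6q = 0, at q = 8; min AVC = 207 - 48·8 + 3·8^2 = $15.
Since P = $627 ≥ min AVC = $15, price covers variable cost and the firm should produce.
Solving P = MC: -420 - 96q + 9q^2 = 0 ⇒ q = -10/3 or 14. On the upward-sloping branch, q* = 14.
Check: AVC at q = 14 is $123 ≤ P, so revenue covers variable cost.
Profit = P·q − TC = 627·14 − 2270 = $6508.

Produce at q = 14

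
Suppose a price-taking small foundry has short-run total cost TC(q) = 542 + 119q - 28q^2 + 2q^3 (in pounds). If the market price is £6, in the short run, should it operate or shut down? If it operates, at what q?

From TC, MC = TC'(q) = 119 - 56q + 6q^2 and AVC = VC/q = 119 - 28q + 2q^2.
AVC is minimized where dAVC/dq = -28 + 4q = 0, at q = 7; min AVC = 119 - 28·7 + 2·7^2 = £21.
P = £6 lies below min AVC = £21; no output level covers variable cost.
Best response: produce nothing and absorb the £542 fixed cost.

Shut down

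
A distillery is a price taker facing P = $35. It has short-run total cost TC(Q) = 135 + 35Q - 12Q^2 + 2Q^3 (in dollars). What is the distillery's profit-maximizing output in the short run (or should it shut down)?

From TC, MC = TC'(Q) = 35 - 24Q + 6Q^2 and AVC = VC/Q = 35 - 12Q + 2Q^2.
The AVC parabola has its vertex at Q = 12/4 = 3, where AVC = 35 - 12·3 + 2·3^2 = $17.
Because $35 ≥ $17, revenue can cover variable cost; the firm operates.
Set P = MC: 35 = 35 - 24Q + 6Q^2 → -24Q + 6Q^2 = 0. The roots are Q = 0 and Q = 4; the profit-maximizing output is on the rising part of MC, so Q* = 4.
Check: AVC at Q = 4 is $19 ≤ P, so revenue covers variable cost.
Profit = P·Q − TC = 35·4 − 211 = -$71, a loss, but smaller than the $135 fixed cost the firm would lose by shutting down.

Produce at Q = 4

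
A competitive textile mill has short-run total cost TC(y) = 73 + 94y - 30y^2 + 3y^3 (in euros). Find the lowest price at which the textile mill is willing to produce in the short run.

€19 per unit

Short-run supply begins at min AVC. From VC = 94y - 30y^2 + 3y^3, AVC = 94 - 30y + 3y^2.
At the minimum of AVC, MC = AVC. MC = 94 - 60y + 9y^2; setting MC = AVC gives 6y^2 - 30y = 0, so y = 5. min AVC = 19.
So the shutdown price is €19.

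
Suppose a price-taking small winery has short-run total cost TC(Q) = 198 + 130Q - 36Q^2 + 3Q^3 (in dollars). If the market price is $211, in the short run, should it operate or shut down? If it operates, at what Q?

Strip out fixed cost: VC = 130Q - 36Q^2 + 3Q^3. Then AVC = 130 - 36Q + 3Q^2 and MC = 130 - 72Q + 9Q^2.
AVC is minimized where dAVC/dQ = -36 + 6Q = 0, at Q = 6; min AVC = 130 - 36·6 + 3·6^2 = $22.
P = $211 exceeds min AVC = $22, so the firm stays open.
P = MC gives -81 - 72Q + 9Q^2 = 0, with roots -1 and 9. Take the larger (rising MC): Q* = 9.
Check: AVC at Q = 9 is $49 ≤ P, so revenue covers variable cost.
Profit = P·Q − TC = 211·9 − 639 = $1260.

Produce at Q = 9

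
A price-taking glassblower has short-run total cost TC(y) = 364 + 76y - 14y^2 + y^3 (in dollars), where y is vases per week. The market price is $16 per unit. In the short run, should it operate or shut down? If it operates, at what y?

From TC, MC = TC'(y) = 76 - 28y + 3y^2 and AVC = VC/y = 76 - 14y + y^2.
The AVC parabola has its vertex at y = 14/2 = 7, where AVC = 76 - 14·7 + 7^2 = $27.
With P < min AVC ($16 < $27), every unit sold adds to the loss.
The firm minimizes its loss by shutting down and losing only its fixed cost of $364.

Shut down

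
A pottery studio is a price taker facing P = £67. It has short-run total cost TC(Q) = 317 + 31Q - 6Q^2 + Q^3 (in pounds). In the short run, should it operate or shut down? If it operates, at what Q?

Strip out fixed cost: VC = 31Q - 6Q^2 + Q^3. Then AVC = 31 - 6Q + Q^2 and MC = 31 - 12Q + 3Q^2.
AVC hits its minimum where MC = AVC, at Q = 3, giving min AVC = 31 - 6·3 + 3^2 = £22.
Because £67 ≥ £22, revenue can cover variable cost; the firm operates.
Solving P = MC: -36 - 12Q + 3Q^2 = 0 ⇒ Q = -2 or 6. On the upward-sloping branch, Q* = 6.
Check: AVC at Q = 6 is £31 ≤ P, so revenue covers variable cost.
Profit = P·Q − TC = 67·6 − 503 = -£101, a loss, but smaller than the £317 fixed cost the firm would lose by shutting down.

Produce at Q = 6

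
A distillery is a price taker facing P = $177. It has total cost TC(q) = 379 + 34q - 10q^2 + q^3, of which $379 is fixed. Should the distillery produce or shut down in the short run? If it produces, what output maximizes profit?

Produce at q = 11

Strip out fixed cost: VC = 34q - 10q^2 + q^3. Then AVC = 34 - 10q + q^2 and MC = 34 - 20q + 3q^2.
AVC is minimized where dAVC/dq = -10 + 2q = 0, at q = 5; min AVC = 34 - 10·5 + 5^2 = $9.
Because $177 ≥ $9, revenue can cover variable cost; the firm operates.
Set P = MC: 177 = 34 - 20q + 3q^2 → -143 - 20q + 3q^2 = 0. The roots are q = -13/3 and q = 11; the profit-maximizing output is on the rising part of MC, so q* = 11.
Check: AVC at q = 11 is $45 ≤ P, so revenue covers variable cost.
Profit = P·q − TC = 177·11 − 874 = $1073.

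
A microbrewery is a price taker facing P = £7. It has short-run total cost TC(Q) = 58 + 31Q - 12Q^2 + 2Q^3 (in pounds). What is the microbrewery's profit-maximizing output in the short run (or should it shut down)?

Variable cost is VC = 31Q - 12Q^2 + 2Q^3, so AVC = VC/Q = 31 - 12Q + 2Q^2 and MC = dTC/dQ = 31 - 24Q + 6Q^2.
AVC is minimized where dAVC/dQ = -12 + 4Q = 0, at Q = 3; min AVC = 31 - 12·3 + 2·3^2 = £13.
Since P = £7 < min AVC = £13, price fails to cover variable cost at any output.
Shutting down limits the loss to fixed cost, £58.

Shut down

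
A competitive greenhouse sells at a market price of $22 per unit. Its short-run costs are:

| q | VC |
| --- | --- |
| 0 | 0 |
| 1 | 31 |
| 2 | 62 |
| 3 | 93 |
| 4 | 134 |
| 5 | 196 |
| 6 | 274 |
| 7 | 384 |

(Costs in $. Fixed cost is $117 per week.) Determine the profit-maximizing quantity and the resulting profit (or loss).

q = 0 (shut down); profit = -$117

Profit at each row (π = 22q − TC): q=0: -117; q=1: -126; q=2: -135; q=3: -144; q=4: -163; q=5: -203; q=6: -259; q=7: -347.
Profit is highest at q = 0. Equivalently, the lowest AVC in the table is 31/1 ≈ $31 at q = 1, and P = $22 falls below it — price never covers variable cost, so the firm shuts down and loses only its fixed cost.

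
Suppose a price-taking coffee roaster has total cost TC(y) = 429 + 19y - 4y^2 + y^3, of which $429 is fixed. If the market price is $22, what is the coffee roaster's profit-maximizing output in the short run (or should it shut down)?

Strip out fixed cost: VC = 19y - 4y^2 + y^3. Then AVC = 19 - 4y + y^2 and MC = 19 - 8y + 3y^2.
AVC hits its minimum where MC = AVC, at y = 2, giving min AVC = 19 - 4·2 + 2^2 = $15.
Since P = $22 ≥ min AVC = $15, price covers variable cost and the firm should produce.
Solving P = MC: -3 - 8y + 3y^2 = 0 ⇒ y = -1/3 or 3. On the upward-sloping branch, y* = 3.
Check: AVC at y = 3 is $16 ≤ P, so revenue covers variable cost.
Profit = P·y − TC = 22·3 − 477 = -$411, a loss, but smaller than the $429 fixed cost the firm would lose by shutting down.

Produce at y = 3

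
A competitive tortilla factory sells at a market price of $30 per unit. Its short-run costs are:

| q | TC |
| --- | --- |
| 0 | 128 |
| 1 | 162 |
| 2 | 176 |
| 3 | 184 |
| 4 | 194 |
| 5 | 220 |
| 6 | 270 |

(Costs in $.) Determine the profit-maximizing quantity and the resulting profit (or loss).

q = 5; profit = -$70

Profit at each row (π = 30q − TC): q=0: -128; q=1: -132; q=2: -116; q=3: -94; q=4: -74; q=5: -70; q=6: -90.
Profit is maximized at q = 5. AVC there is 92/5 = $18.40 ≤ P, so producing beats shutting down (which would give -$128).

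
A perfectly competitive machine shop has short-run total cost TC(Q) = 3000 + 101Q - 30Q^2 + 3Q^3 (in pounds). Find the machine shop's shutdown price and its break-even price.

Shutdown price = £26; break-even price = £401

AVC = 101 - 30Q + 3Q^2; minimized at Q = 5, giving min AVC = £26. That is the shutdown price.
ATC = 3000/Q + 101 - 30Q + 3Q^2. Setting dATC/dQ = −3000/Q^2 − 30 + 6Q = 0 gives Q = 10 (since 6·10^3 − 30·10^2 = 3000).
min ATC = 3000/10 + 101 − 30·10 + 3·10^2 = £401. That is the break-even price.
For £26 ≤ P < £401 the firm produces at a loss; below £26 it shuts down.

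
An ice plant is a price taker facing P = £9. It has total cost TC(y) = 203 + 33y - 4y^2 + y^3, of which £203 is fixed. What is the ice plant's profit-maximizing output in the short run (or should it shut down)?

Variable cost is VC = 33y - 4y^2 + y^3, so AVC = VC/y = 33 - 4y + y^2 and MC = dTC/dy = 33 - 8y + 3y^2.
AVC hits its minimum where MC = AVC, at y = 2, giving min AVC = 33 - 4·2 + 2^2 = £29.
Since P = £9 < min AVC = £29, price fails to cover variable cost at any output.
Best response: produce nothing and absorb the £203 fixed cost.

Shut down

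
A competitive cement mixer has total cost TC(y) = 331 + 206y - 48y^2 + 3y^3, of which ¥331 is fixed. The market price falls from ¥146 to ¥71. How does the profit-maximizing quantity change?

Output falls from 10 to 9

AVC = 206 - 48y + 3y^2, minimized at y = 8 where min AVC = ¥14. MC = 206 - 96y + 9y^2.
At P = ¥146 ≥ min AVC, set P = MC on the rising branch: y = 10.
At P = ¥71 ≥ min AVC, set P = MC: y = 9. The firm stays open but cuts output.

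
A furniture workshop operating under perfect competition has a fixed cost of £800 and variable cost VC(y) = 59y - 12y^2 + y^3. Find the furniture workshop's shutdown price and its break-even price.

Shutdown price = min AVC. AVC = 59 - 12y + y^2, with vertex at y = 6 and minimum £23.
ATC = 800/y + 59 - 12y + y^2. Setting dATC/dy = −800/y^2 − 12 + 2y = 0 gives y = 10 (since 2·10^3 − 12·10^2 = 800).
min ATC = 800/10 + 59 − 12·10 + 10^2 = £119. That is the break-even price.
Between these two prices the firm operates at a loss; above £119 it earns a profit.

Shutdown price = £23; break-even price = £119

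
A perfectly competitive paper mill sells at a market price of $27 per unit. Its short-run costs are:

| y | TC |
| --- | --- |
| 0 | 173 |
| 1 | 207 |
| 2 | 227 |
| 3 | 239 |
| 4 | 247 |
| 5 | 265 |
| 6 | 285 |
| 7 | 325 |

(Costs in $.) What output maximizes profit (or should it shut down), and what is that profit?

y = 6; profit = -$123

Tabulate TR − TC: y=0: -173; y=1: -180; y=2: -173; y=3: -158; y=4: -139; y=5: -130; y=6: -123; y=7: -136.
Profit is maximized at y = 6. AVC there is 112/6 = $18.67 ≤ P, so producing beats shutting down (which would give -$173).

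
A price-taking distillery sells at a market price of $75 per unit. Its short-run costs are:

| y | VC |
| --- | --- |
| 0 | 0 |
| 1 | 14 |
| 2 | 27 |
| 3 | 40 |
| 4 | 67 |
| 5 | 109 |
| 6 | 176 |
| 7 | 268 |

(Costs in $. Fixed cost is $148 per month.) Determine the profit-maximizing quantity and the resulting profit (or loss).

Profit at each row (π = 75y − TC): y=0: -148; y=1: -87; y=2: -25; y=3: 37; y=4: 85; y=5: 118; y=6: 126; y=7: 109.
Profit is maximized at y = 6. AVC there is 176/6 = $29.33 ≤ P, so producing beats shutting down (which would give -$148).

y = 6; profit = $126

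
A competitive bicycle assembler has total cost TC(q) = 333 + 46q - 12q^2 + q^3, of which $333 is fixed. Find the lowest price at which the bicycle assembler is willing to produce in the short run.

The firm shuts down when price falls below the minimum of average variable cost. AVC = VC/q = 46 - 12q + q^2.
At the minimum of AVC, MC = AVC. MC = 46 - 24q + 3q^2; setting MC = AVC gives 2q^2 - 12q = 0, so q = 6. min AVC = 10.
For P < $10 the firm produces nothing.

$10 per unit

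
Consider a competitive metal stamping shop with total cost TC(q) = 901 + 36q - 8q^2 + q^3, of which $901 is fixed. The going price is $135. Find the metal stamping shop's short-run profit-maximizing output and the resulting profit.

Profit = -$91 at q = 9

AVC = 36 - 8q + q^2; min AVC = $20 at q = 4. Since P = $135 ≥ min AVC, the firm produces.
With MC = 36 - 16q + 3q^2, P = MC on the upward-sloping part at q* = 9.
TR = 135·9 = 1215. TC = 901 + 405 = 1306. Profit = 1215 − 1306 = -$91.
Shutting down would mean losing the fixed cost of $901, so operating at a loss of $91 is better by $810.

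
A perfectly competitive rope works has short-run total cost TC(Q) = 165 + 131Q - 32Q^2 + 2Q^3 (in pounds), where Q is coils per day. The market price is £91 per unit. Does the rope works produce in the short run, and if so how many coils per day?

From TC, MC = TC'(Q) = 131 - 64Q + 6Q^2 and AVC = VC/Q = 131 - 32Q + 2Q^2.
AVC hits its minimum where MC = AVC, at Q = 8, giving min AVC = 131 - 32·8 + 2·8^2 = £3.
Since P = £91 ≥ min AVC = £3, price covers variable cost and the firm should produce.
Solving P = MC: 40 - 64Q + 6Q^2 = 0 ⇒ Q = 2/3 or 10. On the upward-sloping branch, Q* = 10.
Check: AVC at Q = 10 is £11 ≤ P, so revenue covers variable cost.
Profit = P·Q − TC = 91·10 − 275 = £635.

Produce at Q = 10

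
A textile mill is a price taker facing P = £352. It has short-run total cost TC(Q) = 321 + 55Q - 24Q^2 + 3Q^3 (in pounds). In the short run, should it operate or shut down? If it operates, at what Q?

Produce at Q = 9

From TC, MC = TC'(Q) = 55 - 48Q + 9Q^2 and AVC = VC/Q = 55 - 24Q + 3Q^2.
The AVC parabola has its vertex at Q = 24/6 = 4, where AVC = 55 - 24·4 + 3·4^2 = £7.
Since P = £352 ≥ min AVC = £7, price covers variable cost and the firm should produce.
Solving P = MC: -297 - 48Q + 9Q^2 = 0 ⇒ Q = -11/3 or 9. On the upward-sloping branch, Q* = 9.
Check: AVC at Q = 9 is £82 ≤ P, so revenue covers variable cost.
Profit = P·Q − TC = 352·9 − 1059 = £2109.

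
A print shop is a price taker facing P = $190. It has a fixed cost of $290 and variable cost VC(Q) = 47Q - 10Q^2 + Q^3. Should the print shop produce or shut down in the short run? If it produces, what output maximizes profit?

From TC, MC = TC'(Q) = 47 - 20Q + 3Q^2 and AVC = VC/Q = 47 - 10Q + Q^2.
The AVC parabola has its vertex at Q = 10/2 = 5, where AVC = 47 - 10·5 + 5^2 = $22.
Because $190 ≥ $22, revenue can cover variable cost; the firm operates.
P = MC gives -143 - 20Q + 3Q^2 = 0, with roots -13/3 and 11. Take the larger (rising MC): Q* = 11.
Check: AVC at Q = 11 is $58 ≤ P, so revenue covers variable cost.
Profit = P·Q − TC = 190·11 − 928 = $1162.

Produce at Q = 11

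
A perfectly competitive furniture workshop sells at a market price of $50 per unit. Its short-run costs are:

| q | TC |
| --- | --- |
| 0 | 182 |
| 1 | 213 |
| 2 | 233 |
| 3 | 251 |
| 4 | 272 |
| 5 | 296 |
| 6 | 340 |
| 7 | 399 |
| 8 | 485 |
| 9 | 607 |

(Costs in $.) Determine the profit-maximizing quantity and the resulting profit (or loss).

Profit at each row (π = 50q − TC): q=0: -182; q=1: -163; q=2: -133; q=3: -101; q=4: -72; q=5: -46; q=6: -40; q=7: -49; q=8: -85; q=9: -157.
Profit is maximized at q = 6. AVC there is 158/6 = $26.33 ≤ P, so producing beats shutting down (which would give -$182).

q = 6; profit = -$40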